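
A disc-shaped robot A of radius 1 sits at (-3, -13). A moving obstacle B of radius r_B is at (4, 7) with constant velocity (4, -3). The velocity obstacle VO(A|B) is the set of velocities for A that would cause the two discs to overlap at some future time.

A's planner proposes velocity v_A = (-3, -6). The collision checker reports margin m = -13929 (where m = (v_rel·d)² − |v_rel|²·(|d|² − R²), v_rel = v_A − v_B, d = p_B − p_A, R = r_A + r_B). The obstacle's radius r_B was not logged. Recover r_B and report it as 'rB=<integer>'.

m = -13929
d = (7, 20);  v_rel = (-7, -3),  |v_rel|² = 58
v_rel×d = (-7)·(20) − (-3)·(7) = -119
since m = R²·58 − (-119)²:  R² = (14161 + -13929) / 58 = 4
R = √4 = 2  ⇒  r_B = 2 − 1 = 1

rB=1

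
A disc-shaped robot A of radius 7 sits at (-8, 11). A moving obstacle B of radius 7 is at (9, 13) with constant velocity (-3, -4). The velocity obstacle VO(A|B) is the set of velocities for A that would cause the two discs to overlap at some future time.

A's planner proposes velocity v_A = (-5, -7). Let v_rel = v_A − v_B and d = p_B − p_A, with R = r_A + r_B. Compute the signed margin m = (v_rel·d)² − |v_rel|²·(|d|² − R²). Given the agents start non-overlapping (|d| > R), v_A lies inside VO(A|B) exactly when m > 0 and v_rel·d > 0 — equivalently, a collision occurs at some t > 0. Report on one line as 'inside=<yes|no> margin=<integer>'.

d = (17, 2),  |d|² = 293;  R = 7+7 = 14,  c = 293−14² = 97
v_rel = (-2, -3),  |v_rel|² = 13;  v_rel·d = (-2)·(17) + (-3)·(2) = -40
13·t² + 80·t + 97 = 0  ⇒  m = (-40)² − 13·97 = 339
m = 339 > 0,  v_rel·d = -40 < 0  ⇒  outside

inside=no margin=339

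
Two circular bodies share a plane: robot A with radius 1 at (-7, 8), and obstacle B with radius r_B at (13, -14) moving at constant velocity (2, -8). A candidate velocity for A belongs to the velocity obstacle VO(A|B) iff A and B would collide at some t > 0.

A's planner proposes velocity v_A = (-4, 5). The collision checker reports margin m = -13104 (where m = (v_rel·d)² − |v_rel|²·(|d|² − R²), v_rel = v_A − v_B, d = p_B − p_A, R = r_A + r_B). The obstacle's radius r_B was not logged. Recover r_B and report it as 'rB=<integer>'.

m = -13104
d = (20, -22);  v_rel = (-6, 13),  |v_rel|² = 205
v_rel×d = (-6)·(-22) − (13)·(20) = -128
since m = R²·205 − (-128)²:  R² = (16384 + -13104) / 205 = 16
R = √16 = 4  ⇒  r_B = 4 − 1 = 3

rB=3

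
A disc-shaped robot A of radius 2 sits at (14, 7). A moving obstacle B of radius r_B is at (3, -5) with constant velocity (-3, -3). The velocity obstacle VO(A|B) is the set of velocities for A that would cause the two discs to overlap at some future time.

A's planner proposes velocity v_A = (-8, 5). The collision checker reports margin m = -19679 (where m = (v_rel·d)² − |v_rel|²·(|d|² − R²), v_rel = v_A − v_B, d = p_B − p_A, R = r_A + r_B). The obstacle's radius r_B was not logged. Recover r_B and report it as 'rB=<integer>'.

m = -19679
d = (-11, -12);  v_rel = (-5, 8),  |v_rel|² = 89
v_rel×d = (-5)·(-12) − (8)·(-11) = 148
since m = R²·89 − 148²:  R² = (21904 + -19679) / 89 = 25
R = √25 = 5  ⇒  r_B = 5 − 2 = 3

rB=3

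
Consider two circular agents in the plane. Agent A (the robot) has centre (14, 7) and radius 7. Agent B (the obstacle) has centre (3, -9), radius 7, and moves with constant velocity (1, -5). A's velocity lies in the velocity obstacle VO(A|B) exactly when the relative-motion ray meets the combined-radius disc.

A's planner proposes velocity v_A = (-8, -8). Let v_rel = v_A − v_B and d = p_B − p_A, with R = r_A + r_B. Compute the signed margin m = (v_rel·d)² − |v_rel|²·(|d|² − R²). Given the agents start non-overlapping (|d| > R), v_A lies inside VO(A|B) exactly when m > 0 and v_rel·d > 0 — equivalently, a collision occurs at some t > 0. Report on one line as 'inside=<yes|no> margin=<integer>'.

d = (-11, -16),  |d|² = 377;  R = 7+7 = 14,  c = 377−14² = 181
v_rel = (-9, -3),  |v_rel|² = 90;  v_rel·d = (-9)·(-11) + (-3)·(-16) = 147
90·t² − 294·t + 181 = 0  ⇒  m = 147² − 90·181 = 5319
m = 5319 > 0,  v_rel·d = 147 > 0  ⇒  inside

inside=yes margin=5319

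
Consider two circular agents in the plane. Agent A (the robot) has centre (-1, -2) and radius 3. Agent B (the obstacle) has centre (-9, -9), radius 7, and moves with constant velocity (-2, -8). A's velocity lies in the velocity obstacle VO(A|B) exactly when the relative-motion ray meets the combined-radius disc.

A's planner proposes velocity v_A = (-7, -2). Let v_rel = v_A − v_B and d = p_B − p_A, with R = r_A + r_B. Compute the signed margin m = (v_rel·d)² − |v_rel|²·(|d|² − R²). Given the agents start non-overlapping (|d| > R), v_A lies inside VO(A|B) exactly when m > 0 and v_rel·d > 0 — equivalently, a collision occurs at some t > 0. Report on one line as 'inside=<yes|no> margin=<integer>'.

d = (-8, -7),  |d|² = 113;  R = 3+7 = 10,  c = 113−10² = 13
v_rel = (-5, 6),  |v_rel|² = 61;  v_rel·d = (-5)·(-8) + (6)·(-7) = -2
61·t² + 4·t + 13 = 0  ⇒  m = (-2)² − 61·13 = -789
m = -789 < 0,  v_rel·d = -2 < 0  ⇒  outside

inside=no margin=-789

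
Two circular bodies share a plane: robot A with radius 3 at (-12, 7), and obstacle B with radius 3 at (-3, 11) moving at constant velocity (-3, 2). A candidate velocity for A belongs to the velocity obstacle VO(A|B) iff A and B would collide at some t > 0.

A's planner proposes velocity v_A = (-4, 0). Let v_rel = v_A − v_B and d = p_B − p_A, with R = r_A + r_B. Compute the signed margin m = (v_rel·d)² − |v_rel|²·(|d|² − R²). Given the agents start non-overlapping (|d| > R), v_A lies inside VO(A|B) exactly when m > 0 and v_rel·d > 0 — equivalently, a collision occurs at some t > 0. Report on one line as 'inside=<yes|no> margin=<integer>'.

d = (9, 4),  |d|² = 97;  R = 3+3 = 6,  c = 97−6² = 61
v_rel = (-1, -2),  |v_rel|² = 5;  v_rel·d = (-1)·(9) + (-2)·(4) = -17
5·t² + 34·t + 61 = 0  ⇒  m = (-17)² − 5·61 = -16
m = -16 < 0,  v_rel·d = -17 < 0  ⇒  outside

inside=no margin=-16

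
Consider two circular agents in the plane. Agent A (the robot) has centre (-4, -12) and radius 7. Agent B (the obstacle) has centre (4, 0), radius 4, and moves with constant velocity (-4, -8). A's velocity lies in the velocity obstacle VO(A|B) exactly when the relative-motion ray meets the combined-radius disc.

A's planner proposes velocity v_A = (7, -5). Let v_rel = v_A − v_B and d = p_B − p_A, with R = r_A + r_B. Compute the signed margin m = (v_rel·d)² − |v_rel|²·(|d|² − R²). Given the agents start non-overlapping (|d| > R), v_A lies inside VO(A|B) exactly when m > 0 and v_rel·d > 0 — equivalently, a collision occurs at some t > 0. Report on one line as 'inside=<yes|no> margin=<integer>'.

d = (8, 12),  |d|² = 208;  R = 7+4 = 11,  c = 208−11² = 87
v_rel = (11, 3),  |v_rel|² = 130;  v_rel·d = (11)·(8) + (3)·(12) = 124
130·t² − 248·t + 87 = 0  ⇒  m = 124² − 130·87 = 4066
m = 4066 > 0,  v_rel·d = 124 > 0  ⇒  inside

inside=yes margin=4066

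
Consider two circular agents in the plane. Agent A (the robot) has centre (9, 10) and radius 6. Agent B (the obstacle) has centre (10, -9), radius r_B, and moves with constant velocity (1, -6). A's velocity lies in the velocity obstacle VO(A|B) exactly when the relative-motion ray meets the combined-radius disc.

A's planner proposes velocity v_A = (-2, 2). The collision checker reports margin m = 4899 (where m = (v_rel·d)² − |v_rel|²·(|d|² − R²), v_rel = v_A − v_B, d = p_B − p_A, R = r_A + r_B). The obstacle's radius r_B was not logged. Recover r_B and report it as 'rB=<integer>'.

m = 4899
d = (1, -19);  v_rel = (-3, 8),  |v_rel|² = 73
v_rel×d = (-3)·(-19) − (8)·(1) = 49
since m = R²·73 − 49²:  R² = (2401 + 4899) / 73 = 100
R = √100 = 10  ⇒  r_B = 10 − 6 = 4

rB=4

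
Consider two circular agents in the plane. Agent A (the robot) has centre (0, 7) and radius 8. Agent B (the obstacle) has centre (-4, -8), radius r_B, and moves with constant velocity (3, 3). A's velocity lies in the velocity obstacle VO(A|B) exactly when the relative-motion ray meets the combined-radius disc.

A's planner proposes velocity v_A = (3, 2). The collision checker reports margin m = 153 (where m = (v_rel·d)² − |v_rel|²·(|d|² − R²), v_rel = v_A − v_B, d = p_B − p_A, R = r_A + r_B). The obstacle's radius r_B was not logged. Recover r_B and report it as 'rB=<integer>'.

m = 153
d = (-4, -15);  v_rel = (0, -1),  |v_rel|² = 1
v_rel×d = (0)·(-15) − (-1)·(-4) = -4
since m = R²·1 − (-4)²:  R² = (16 + 153) / 1 = 169
R = √169 = 13  ⇒  r_B = 13 − 8 = 5

rB=5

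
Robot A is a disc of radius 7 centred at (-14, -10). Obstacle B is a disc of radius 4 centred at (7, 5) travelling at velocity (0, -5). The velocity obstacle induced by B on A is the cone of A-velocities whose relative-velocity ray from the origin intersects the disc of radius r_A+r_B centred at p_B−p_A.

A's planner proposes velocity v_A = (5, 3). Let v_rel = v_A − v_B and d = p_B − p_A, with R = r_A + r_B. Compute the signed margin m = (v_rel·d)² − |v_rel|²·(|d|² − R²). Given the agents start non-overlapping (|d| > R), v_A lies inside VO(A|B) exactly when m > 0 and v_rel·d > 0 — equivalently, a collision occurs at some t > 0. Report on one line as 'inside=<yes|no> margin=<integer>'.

d = (21, 15),  |d|² = 666;  R = 7+4 = 11,  c = 666−11² = 545
v_rel = (5, 8),  |v_rel|² = 89;  v_rel·d = (5)·(21) + (8)·(15) = 225
89·t² − 450·t + 545 = 0  ⇒  m = 225² − 89·545 = 2120
m = 2120 > 0,  v_rel·d = 225 > 0  ⇒  inside

inside=yes margin=2120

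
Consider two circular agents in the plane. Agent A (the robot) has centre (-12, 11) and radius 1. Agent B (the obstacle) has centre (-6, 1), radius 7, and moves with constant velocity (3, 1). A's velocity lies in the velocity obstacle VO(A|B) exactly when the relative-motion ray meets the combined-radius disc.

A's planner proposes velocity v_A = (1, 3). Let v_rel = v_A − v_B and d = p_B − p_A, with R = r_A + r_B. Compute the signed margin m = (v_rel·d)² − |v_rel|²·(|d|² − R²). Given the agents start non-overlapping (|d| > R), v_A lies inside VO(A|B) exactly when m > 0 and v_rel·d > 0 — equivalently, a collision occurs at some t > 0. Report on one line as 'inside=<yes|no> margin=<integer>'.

d = (6, -10),  |d|² = 136;  R = 1+7 = 8,  c = 136−8² = 72
v_rel = (-2, 2),  |v_rel|² = 8;  v_rel·d = (-2)·(6) + (2)·(-10) = -32
8·t² + 64·t + 72 = 0  ⇒  m = (-32)² − 8·72 = 448
m = 448 > 0,  v_rel·d = -32 < 0  ⇒  outside

inside=no margin=448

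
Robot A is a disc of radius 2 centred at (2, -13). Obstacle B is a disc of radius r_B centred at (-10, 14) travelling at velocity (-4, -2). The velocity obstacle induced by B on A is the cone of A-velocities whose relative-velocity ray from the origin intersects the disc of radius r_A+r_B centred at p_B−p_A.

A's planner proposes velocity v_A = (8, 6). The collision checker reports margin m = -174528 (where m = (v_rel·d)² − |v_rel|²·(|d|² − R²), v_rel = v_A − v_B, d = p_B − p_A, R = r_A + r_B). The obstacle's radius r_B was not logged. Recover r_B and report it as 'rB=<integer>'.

m = -174528
d = (-12, 27);  v_rel = (12, 8),  |v_rel|² = 208
v_rel×d = (12)·(27) − (8)·(-12) = 420
since m = R²·208 − 420²:  R² = (176400 + -174528) / 208 = 9
R = √9 = 3  ⇒  r_B = 3 − 2 = 1

rB=1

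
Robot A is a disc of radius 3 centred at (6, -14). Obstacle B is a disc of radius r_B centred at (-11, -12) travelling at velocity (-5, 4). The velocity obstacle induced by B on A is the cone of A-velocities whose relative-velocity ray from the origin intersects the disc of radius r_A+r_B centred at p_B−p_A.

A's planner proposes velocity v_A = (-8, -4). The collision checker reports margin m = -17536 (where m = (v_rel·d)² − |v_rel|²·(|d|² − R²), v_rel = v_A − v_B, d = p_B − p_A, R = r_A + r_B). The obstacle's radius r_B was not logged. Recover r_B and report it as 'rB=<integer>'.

m = -17536
d = (-17, 2);  v_rel = (-3, -8),  |v_rel|² = 73
v_rel×d = (-3)·(2) − (-8)·(-17) = -142
since m = R²·73 − (-142)²:  R² = (20164 + -17536) / 73 = 36
R = √36 = 6  ⇒  r_B = 6 − 3 = 3

rB=3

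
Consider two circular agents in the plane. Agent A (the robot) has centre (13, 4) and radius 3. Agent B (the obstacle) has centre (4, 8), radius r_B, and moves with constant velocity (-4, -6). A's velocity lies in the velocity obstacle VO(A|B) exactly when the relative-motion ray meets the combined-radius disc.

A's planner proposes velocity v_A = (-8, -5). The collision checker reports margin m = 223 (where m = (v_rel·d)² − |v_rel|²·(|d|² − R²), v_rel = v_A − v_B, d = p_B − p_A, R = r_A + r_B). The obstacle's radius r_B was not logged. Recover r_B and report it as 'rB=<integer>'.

m = 223
d = (-9, 4);  v_rel = (-4, 1),  |v_rel|² = 17
v_rel×d = (-4)·(4) − (1)·(-9) = -7
since m = R²·17 − (-7)²:  R² = (49 + 223) / 17 = 16
R = √16 = 4  ⇒  r_B = 4 − 3 = 1

rB=1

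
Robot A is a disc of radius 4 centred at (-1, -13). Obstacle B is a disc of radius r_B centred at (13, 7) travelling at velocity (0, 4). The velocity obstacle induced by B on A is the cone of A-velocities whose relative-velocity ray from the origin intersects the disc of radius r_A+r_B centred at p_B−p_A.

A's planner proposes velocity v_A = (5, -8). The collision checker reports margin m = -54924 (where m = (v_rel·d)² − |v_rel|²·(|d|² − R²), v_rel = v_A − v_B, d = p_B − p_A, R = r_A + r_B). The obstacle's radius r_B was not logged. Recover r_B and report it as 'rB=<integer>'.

m = -54924
d = (14, 20);  v_rel = (5, -12),  |v_rel|² = 169
v_rel×d = (5)·(20) − (-12)·(14) = 268
since m = R²·169 − 268²:  R² = (71824 + -54924) / 169 = 100
R = √100 = 10  ⇒  r_B = 10 − 4 = 6

rB=6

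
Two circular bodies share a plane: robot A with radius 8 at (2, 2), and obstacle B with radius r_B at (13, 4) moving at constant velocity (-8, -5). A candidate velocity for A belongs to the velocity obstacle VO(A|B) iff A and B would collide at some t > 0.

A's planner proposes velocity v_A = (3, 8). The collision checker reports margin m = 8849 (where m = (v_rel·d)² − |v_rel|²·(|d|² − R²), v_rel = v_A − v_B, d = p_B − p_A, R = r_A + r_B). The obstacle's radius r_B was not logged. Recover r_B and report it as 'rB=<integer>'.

m = 8849
d = (11, 2);  v_rel = (11, 13),  |v_rel|² = 290
v_rel×d = (11)·(2) − (13)·(11) = -121
since m = R²·290 − (-121)²:  R² = (14641 + 8849) / 290 = 81
R = √81 = 9  ⇒  r_B = 9 − 8 = 1

rB=1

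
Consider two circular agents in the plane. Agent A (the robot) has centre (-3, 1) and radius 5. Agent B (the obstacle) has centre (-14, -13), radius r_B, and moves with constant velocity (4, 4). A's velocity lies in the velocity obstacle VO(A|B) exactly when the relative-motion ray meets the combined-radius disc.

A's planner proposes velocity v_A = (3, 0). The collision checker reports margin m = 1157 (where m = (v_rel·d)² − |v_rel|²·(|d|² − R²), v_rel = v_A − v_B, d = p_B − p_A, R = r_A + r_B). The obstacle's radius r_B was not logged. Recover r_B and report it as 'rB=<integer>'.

m = 1157
d = (-11, -14);  v_rel = (-1, -4),  |v_rel|² = 17
v_rel×d = (-1)·(-14) − (-4)·(-11) = -30
since m = R²·17 − (-30)²:  R² = (900 + 1157) / 17 = 121
R = √121 = 11  ⇒  r_B = 11 − 5 = 6

rB=6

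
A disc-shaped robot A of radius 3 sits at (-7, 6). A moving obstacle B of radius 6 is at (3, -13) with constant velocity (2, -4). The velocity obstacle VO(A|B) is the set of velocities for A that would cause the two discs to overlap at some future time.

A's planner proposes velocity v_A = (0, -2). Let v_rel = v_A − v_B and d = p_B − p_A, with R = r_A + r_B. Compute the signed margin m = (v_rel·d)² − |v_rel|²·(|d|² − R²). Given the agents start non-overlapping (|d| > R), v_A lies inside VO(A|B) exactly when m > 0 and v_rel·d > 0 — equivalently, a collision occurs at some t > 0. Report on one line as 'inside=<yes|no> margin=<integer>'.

d = (10, -19),  |d|² = 461;  R = 3+6 = 9,  c = 461−9² = 380
v_rel = (-2, 2),  |v_rel|² = 8;  v_rel·d = (-2)·(10) + (2)·(-19) = -58
8·t² + 116·t + 380 = 0  ⇒  m = (-58)² − 8·380 = 324
m = 324 > 0,  v_rel·d = -58 < 0  ⇒  outside

inside=no margin=324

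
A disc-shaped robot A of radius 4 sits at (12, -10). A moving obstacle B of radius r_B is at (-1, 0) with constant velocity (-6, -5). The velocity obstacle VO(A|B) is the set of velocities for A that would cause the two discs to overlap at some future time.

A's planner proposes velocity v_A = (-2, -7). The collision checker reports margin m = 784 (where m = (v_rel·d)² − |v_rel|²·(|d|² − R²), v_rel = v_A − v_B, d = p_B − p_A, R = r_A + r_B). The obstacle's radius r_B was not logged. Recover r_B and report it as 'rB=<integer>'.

m = 784
d = (-13, 10);  v_rel = (4, -2),  |v_rel|² = 20
v_rel×d = (4)·(10) − (-2)·(-13) = 14
since m = R²·20 − 14²:  R² = (196 + 784) / 20 = 49
R = √49 = 7  ⇒  r_B = 7 − 4 = 3

rB=3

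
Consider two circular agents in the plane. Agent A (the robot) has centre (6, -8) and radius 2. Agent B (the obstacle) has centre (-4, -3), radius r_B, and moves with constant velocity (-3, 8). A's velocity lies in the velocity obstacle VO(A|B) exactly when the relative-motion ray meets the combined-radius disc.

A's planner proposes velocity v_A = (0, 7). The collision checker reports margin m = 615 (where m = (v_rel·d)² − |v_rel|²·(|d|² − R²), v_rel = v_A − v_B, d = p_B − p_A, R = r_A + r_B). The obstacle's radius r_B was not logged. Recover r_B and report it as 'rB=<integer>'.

m = 615
d = (-10, 5);  v_rel = (3, -1),  |v_rel|² = 10
v_rel×d = (3)·(5) − (-1)·(-10) = 5
since m = R²·10 − 5²:  R² = (25 + 615) / 10 = 64
R = √64 = 8  ⇒  r_B = 8 − 2 = 6

rB=6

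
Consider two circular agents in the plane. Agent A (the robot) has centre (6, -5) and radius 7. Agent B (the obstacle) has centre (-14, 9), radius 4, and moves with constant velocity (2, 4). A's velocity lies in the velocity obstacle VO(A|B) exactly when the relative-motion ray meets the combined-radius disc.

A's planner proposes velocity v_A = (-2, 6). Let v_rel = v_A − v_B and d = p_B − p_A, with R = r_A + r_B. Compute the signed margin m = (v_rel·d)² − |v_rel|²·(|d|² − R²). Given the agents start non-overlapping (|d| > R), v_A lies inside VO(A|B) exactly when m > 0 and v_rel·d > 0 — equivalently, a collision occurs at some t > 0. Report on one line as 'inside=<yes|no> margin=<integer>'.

d = (-20, 14),  |d|² = 596;  R = 7+4 = 11,  c = 596−11² = 475
v_rel = (-4, 2),  |v_rel|² = 20;  v_rel·d = (-4)·(-20) + (2)·(14) = 108
20·t² − 216·t + 475 = 0  ⇒  m = 108² − 20·475 = 2164
m = 2164 > 0,  v_rel·d = 108 > 0  ⇒  inside

inside=yes margin=2164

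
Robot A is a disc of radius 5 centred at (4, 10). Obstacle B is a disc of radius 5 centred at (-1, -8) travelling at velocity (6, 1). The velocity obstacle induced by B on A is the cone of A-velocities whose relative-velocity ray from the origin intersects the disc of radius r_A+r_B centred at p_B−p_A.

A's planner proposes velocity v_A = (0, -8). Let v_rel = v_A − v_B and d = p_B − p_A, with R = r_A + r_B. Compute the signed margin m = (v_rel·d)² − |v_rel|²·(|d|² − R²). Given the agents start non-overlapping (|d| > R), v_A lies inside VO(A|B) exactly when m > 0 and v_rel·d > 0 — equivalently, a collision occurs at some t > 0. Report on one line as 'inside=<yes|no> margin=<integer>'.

d = (-5, -18),  |d|² = 349;  R = 5+5 = 10,  c = 349−10² = 249
v_rel = (-6, -9),  |v_rel|² = 117;  v_rel·d = (-6)·(-5) + (-9)·(-18) = 192
117·t² − 384·t + 249 = 0  ⇒  m = 192² − 117·249 = 7731
m = 7731 > 0,  v_rel·d = 192 > 0  ⇒  inside

inside=yes margin=7731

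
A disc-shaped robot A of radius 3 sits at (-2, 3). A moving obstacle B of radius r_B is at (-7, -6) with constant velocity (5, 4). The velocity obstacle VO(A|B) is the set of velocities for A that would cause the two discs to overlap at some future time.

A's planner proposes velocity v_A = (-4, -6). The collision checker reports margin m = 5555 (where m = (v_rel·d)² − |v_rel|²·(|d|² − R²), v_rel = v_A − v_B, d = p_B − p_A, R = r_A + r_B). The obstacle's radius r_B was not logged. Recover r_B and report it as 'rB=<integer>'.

m = 5555
d = (-5, -9);  v_rel = (-9, -10),  |v_rel|² = 181
v_rel×d = (-9)·(-9) − (-10)·(-5) = 31
since m = R²·181 − 31²:  R² = (961 + 5555) / 181 = 36
R = √36 = 6  ⇒  r_B = 6 − 3 = 3

rB=3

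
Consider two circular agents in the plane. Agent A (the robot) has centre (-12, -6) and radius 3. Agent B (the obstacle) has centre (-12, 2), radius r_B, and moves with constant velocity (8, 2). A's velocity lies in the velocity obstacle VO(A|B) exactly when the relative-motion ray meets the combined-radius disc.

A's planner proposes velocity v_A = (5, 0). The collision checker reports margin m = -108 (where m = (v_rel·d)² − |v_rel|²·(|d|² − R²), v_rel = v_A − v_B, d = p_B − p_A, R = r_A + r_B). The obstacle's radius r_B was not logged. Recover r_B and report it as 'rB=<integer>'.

m = -108
d = (0, 8);  v_rel = (-3, -2),  |v_rel|² = 13
v_rel×d = (-3)·(8) − (-2)·(0) = -24
since m = R²·13 − (-24)²:  R² = (576 + -108) / 13 = 36
R = √36 = 6  ⇒  r_B = 6 − 3 = 3

rB=3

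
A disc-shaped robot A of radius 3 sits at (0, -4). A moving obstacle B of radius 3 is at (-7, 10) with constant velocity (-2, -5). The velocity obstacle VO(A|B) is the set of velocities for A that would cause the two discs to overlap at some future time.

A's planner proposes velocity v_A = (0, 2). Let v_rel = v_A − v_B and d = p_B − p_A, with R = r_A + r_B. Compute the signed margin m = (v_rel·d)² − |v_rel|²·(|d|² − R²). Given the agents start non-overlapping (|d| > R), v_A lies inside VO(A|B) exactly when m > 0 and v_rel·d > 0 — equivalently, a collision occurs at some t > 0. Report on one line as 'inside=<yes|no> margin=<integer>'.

d = (-7, 14),  |d|² = 245;  R = 3+3 = 6,  c = 245−6² = 209
v_rel = (2, 7),  |v_rel|² = 53;  v_rel·d = (2)·(-7) + (7)·(14) = 84
53·t² − 168·t + 209 = 0  ⇒  m = 84² − 53·209 = -4021
m = -4021 < 0,  v_rel·d = 84 > 0  ⇒  outside

inside=no margin=-4021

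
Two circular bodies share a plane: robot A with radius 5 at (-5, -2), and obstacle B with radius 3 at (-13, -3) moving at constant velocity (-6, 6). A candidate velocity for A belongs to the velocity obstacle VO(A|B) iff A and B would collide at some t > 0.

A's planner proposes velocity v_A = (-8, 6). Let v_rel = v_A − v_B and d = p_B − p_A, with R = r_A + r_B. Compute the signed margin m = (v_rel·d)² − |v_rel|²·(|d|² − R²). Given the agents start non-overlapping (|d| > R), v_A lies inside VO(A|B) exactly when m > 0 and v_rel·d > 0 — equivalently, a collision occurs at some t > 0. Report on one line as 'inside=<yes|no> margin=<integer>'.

d = (-8, -1),  |d|² = 65;  R = 5+3 = 8,  c = 65−8² = 1
v_rel = (-2, 0),  |v_rel|² = 4;  v_rel·d = (-2)·(-8) + (0)·(-1) = 16
4·t² − 32·t + 1 = 0  ⇒  m = 16² − 4·1 = 252
m = 252 > 0,  v_rel·d = 16 > 0  ⇒  inside

inside=yes margin=252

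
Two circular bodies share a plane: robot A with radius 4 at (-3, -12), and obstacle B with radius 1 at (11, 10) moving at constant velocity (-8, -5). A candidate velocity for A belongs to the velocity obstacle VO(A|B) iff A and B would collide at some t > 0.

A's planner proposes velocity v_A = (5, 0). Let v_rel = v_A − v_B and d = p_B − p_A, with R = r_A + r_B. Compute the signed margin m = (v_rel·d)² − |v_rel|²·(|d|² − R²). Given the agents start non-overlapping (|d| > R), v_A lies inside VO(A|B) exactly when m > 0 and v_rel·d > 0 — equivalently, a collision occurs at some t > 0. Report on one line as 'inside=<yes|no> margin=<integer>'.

d = (14, 22),  |d|² = 680;  R = 4+1 = 5,  c = 680−5² = 655
v_rel = (13, 5),  |v_rel|² = 194;  v_rel·d = (13)·(14) + (5)·(22) = 292
194·t² − 584·t + 655 = 0  ⇒  m = 292² − 194·655 = -41806
m = -41806 < 0,  v_rel·d = 292 > 0  ⇒  outside

inside=no margin=-41806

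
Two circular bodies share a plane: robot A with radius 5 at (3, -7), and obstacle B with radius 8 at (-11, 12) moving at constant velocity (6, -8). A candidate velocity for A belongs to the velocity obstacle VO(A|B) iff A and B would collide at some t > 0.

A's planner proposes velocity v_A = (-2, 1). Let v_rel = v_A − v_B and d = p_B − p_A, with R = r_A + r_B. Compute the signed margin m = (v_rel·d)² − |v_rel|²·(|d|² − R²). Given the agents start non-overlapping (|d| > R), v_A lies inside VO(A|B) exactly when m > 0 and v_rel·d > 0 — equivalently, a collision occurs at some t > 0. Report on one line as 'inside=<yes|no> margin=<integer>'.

d = (-14, 19),  |d|² = 557;  R = 5+8 = 13,  c = 557−13² = 388
v_rel = (-8, 9),  |v_rel|² = 145;  v_rel·d = (-8)·(-14) + (9)·(19) = 283
145·t² − 566·t + 388 = 0  ⇒  m = 283² − 145·388 = 23829
m = 23829 > 0,  v_rel·d = 283 > 0  ⇒  inside

inside=yes margin=23829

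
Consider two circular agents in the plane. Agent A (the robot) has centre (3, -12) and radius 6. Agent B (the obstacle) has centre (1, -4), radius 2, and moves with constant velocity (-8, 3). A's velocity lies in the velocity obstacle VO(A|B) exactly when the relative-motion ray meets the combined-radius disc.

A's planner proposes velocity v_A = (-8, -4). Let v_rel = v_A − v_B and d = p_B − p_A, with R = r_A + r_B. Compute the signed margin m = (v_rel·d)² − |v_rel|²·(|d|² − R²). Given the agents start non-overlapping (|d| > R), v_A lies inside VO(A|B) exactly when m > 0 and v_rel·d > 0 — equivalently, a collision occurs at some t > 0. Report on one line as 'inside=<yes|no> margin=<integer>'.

d = (-2, 8),  |d|² = 68;  R = 6+2 = 8,  c = 68−8² = 4
v_rel = (0, -7),  |v_rel|² = 49;  v_rel·d = (0)·(-2) + (-7)·(8) = -56
49·t² + 112·t + 4 = 0  ⇒  m = (-56)² − 49·4 = 2940
m = 2940 > 0,  v_rel·d = -56 < 0  ⇒  outside

inside=no margin=2940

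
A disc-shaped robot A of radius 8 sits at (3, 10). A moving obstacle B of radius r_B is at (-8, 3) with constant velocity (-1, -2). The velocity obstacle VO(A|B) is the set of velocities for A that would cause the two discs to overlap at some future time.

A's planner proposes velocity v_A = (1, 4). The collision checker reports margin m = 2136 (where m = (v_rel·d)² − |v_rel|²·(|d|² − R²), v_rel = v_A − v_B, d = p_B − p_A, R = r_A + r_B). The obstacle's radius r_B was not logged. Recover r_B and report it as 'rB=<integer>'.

m = 2136
d = (-11, -7);  v_rel = (2, 6),  |v_rel|² = 40
v_rel×d = (2)·(-7) − (6)·(-11) = 52
since m = R²·40 − 52²:  R² = (2704 + 2136) / 40 = 121
R = √121 = 11  ⇒  r_B = 11 − 8 = 3

rB=3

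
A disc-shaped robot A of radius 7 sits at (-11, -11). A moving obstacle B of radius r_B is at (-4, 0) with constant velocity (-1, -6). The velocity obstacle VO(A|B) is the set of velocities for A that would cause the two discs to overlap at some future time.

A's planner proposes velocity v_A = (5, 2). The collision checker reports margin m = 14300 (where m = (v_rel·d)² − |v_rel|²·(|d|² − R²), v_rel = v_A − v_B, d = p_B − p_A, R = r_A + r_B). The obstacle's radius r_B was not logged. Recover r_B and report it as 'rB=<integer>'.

m = 14300
d = (7, 11);  v_rel = (6, 8),  |v_rel|² = 100
v_rel×d = (6)·(11) − (8)·(7) = 10
since m = R²·100 − 10²:  R² = (100 + 14300) / 100 = 144
R = √144 = 12  ⇒  r_B = 12 − 7 = 5

rB=5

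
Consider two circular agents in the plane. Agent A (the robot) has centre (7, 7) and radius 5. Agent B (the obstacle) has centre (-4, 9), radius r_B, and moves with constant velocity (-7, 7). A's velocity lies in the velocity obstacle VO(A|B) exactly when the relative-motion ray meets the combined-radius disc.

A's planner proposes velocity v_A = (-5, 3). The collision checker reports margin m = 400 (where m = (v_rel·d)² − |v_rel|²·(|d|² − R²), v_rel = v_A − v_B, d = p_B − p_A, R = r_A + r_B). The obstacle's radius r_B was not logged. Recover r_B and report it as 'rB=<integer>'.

m = 400
d = (-11, 2);  v_rel = (2, -4),  |v_rel|² = 20
v_rel×d = (2)·(2) − (-4)·(-11) = -40
since m = R²·20 − (-40)²:  R² = (1600 + 400) / 20 = 100
R = √100 = 10  ⇒  r_B = 10 − 5 = 5

rB=5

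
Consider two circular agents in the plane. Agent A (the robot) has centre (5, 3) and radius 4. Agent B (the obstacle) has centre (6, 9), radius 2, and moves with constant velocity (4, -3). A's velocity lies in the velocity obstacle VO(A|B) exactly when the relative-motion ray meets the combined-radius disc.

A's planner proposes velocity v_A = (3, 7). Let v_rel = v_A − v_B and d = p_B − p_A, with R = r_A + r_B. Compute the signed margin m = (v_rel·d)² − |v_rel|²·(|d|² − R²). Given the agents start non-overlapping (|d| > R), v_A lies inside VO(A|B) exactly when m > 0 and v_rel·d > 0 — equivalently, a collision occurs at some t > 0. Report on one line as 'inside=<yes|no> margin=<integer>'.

d = (1, 6),  |d|² = 37;  R = 4+2 = 6,  c = 37−6² = 1
v_rel = (-1, 10),  |v_rel|² = 101;  v_rel·d = (-1)·(1) + (10)·(6) = 59
101·t² − 118·t + 1 = 0  ⇒  m = 59² − 101·1 = 3380
m = 3380 > 0,  v_rel·d = 59 > 0  ⇒  inside

inside=yes margin=3380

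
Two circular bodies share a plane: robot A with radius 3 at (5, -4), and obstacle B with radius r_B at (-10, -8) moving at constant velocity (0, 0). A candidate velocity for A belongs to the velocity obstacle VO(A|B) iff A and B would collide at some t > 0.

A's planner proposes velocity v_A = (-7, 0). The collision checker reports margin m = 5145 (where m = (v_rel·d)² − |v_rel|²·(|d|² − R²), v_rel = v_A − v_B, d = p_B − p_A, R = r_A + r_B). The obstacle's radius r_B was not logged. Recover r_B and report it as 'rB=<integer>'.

m = 5145
d = (-15, -4);  v_rel = (-7, 0),  |v_rel|² = 49
v_rel×d = (-7)·(-4) − (0)·(-15) = 28
since m = R²·49 − 28²:  R² = (784 + 5145) / 49 = 121
R = √121 = 11  ⇒  r_B = 11 − 3 = 8

rB=8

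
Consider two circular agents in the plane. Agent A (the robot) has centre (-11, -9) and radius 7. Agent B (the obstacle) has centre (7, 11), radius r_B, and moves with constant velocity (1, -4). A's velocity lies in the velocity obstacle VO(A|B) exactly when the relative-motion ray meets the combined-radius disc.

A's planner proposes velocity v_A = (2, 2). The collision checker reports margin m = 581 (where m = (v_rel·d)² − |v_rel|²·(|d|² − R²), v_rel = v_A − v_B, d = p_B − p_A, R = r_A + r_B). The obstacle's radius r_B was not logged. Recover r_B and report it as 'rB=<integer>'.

m = 581
d = (18, 20);  v_rel = (1, 6),  |v_rel|² = 37
v_rel×d = (1)·(20) − (6)·(18) = -88
since m = R²·37 − (-88)²:  R² = (7744 + 581) / 37 = 225
R = √225 = 15  ⇒  r_B = 15 − 7 = 8

rB=8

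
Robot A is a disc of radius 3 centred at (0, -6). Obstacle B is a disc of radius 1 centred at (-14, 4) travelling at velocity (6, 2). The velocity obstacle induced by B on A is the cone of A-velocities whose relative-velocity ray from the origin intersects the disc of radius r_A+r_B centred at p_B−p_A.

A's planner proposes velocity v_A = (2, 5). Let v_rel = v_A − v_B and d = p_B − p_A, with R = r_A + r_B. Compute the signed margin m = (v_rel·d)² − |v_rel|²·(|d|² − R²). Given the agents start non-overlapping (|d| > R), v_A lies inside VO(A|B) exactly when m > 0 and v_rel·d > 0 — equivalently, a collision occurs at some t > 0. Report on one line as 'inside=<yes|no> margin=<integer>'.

d = (-14, 10),  |d|² = 296;  R = 3+1 = 4,  c = 296−4² = 280
v_rel = (-4, 3),  |v_rel|² = 25;  v_rel·d = (-4)·(-14) + (3)·(10) = 86
25·t² − 172·t + 280 = 0  ⇒  m = 86² − 25·280 = 396
m = 396 > 0,  v_rel·d = 86 > 0  ⇒  inside

inside=yes margin=396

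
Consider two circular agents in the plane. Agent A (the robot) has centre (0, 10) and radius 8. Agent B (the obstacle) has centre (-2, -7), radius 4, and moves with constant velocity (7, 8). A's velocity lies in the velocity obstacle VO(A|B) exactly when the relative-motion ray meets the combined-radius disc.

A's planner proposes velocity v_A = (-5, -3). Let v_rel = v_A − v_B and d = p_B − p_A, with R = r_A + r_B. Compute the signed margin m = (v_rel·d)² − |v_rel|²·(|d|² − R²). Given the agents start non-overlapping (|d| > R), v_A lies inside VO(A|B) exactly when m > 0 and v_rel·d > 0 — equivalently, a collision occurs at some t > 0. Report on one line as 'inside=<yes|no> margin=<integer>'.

d = (-2, -17),  |d|² = 293;  R = 8+4 = 12,  c = 293−12² = 149
v_rel = (-12, -11),  |v_rel|² = 265;  v_rel·d = (-12)·(-2) + (-11)·(-17) = 211
265·t² − 422·t + 149 = 0  ⇒  m = 211² − 265·149 = 5036
m = 5036 > 0,  v_rel·d = 211 > 0  ⇒  inside

inside=yes margin=5036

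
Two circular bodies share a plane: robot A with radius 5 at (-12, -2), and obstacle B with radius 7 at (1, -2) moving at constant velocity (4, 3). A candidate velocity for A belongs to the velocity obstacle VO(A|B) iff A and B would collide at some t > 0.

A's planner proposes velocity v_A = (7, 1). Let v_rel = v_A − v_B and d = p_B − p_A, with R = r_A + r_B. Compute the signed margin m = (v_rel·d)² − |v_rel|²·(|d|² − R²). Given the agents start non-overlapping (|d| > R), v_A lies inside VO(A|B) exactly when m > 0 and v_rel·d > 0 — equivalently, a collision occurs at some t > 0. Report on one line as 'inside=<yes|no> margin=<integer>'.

d = (13, 0),  |d|² = 169;  R = 5+7 = 12,  c = 169−12² = 25
v_rel = (3, -2),  |v_rel|² = 13;  v_rel·d = (3)·(13) + (-2)·(0) = 39
13·t² − 78·t + 25 = 0  ⇒  m = 39² − 13·25 = 1196
m = 1196 > 0,  v_rel·d = 39 > 0  ⇒  inside

inside=yes margin=1196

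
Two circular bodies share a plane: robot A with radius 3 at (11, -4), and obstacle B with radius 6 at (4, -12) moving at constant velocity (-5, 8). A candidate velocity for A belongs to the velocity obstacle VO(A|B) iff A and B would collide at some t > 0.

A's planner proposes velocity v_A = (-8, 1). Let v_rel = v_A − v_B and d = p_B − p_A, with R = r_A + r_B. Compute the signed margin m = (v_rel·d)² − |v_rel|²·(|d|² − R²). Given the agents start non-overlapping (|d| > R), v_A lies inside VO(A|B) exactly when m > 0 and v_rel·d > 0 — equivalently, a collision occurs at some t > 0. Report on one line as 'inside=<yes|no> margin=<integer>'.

d = (-7, -8),  |d|² = 113;  R = 3+6 = 9,  c = 113−9² = 32
v_rel = (-3, -7),  |v_rel|² = 58;  v_rel·d = (-3)·(-7) + (-7)·(-8) = 77
58·t² − 154·t + 32 = 0  ⇒  m = 77² − 58·32 = 4073
m = 4073 > 0,  v_rel·d = 77 > 0  ⇒  inside

inside=yes margin=4073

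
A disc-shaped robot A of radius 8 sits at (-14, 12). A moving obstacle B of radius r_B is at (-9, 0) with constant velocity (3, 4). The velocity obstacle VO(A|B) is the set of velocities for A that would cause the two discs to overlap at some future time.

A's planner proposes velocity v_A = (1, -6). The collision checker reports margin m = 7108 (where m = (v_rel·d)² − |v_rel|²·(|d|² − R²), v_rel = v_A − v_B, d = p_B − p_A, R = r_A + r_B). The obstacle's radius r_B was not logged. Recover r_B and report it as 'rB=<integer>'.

m = 7108
d = (5, -12);  v_rel = (-2, -10),  |v_rel|² = 104
v_rel×d = (-2)·(-12) − (-10)·(5) = 74
since m = R²·104 − 74²:  R² = (5476 + 7108) / 104 = 121
R = √121 = 11  ⇒  r_B = 11 − 8 = 3

rB=3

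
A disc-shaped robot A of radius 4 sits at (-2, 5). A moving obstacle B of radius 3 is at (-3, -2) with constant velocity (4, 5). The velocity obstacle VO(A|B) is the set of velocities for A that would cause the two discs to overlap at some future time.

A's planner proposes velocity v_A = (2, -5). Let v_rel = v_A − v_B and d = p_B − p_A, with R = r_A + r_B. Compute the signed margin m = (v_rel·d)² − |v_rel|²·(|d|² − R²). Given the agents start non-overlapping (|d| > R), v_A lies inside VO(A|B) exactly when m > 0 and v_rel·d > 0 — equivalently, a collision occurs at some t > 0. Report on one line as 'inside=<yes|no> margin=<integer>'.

d = (-1, -7),  |d|² = 50;  R = 4+3 = 7,  c = 50−7² = 1
v_rel = (-2, -10),  |v_rel|² = 104;  v_rel·d = (-2)·(-1) + (-10)·(-7) = 72
104·t² − 144·t + 1 = 0  ⇒  m = 72² − 104·1 = 5080
m = 5080 > 0,  v_rel·d = 72 > 0  ⇒  inside

inside=yes margin=5080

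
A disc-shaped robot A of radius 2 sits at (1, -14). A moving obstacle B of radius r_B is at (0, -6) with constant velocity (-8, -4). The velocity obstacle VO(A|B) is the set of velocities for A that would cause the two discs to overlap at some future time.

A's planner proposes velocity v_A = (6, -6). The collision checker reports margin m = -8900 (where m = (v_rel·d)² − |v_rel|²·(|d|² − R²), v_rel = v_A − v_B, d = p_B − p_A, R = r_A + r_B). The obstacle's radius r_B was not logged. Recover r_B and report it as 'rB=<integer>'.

m = -8900
d = (-1, 8);  v_rel = (14, -2),  |v_rel|² = 200
v_rel×d = (14)·(8) − (-2)·(-1) = 110
since m = R²·200 − 110²:  R² = (12100 + -8900) / 200 = 16
R = √16 = 4  ⇒  r_B = 4 − 2 = 2

rB=2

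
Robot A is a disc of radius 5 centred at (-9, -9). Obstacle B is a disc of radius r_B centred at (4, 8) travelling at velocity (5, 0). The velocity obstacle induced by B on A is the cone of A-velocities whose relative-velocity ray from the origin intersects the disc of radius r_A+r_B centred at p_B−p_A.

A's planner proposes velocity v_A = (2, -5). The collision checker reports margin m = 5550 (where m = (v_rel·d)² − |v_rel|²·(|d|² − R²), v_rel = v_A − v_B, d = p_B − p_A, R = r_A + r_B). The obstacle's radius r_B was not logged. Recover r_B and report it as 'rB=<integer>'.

m = 5550
d = (13, 17);  v_rel = (-3, -5),  |v_rel|² = 34
v_rel×d = (-3)·(17) − (-5)·(13) = 14
since m = R²·34 − 14²:  R² = (196 + 5550) / 34 = 169
R = √169 = 13  ⇒  r_B = 13 − 5 = 8

rB=8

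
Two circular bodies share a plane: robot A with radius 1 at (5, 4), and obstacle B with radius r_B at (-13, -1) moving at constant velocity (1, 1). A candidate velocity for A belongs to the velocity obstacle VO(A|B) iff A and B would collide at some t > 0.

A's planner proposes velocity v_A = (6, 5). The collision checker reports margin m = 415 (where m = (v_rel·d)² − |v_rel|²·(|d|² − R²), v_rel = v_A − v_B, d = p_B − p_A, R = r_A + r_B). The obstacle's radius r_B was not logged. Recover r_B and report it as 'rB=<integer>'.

m = 415
d = (-18, -5);  v_rel = (5, 4),  |v_rel|² = 41
v_rel×d = (5)·(-5) − (4)·(-18) = 47
since m = R²·41 − 47²:  R² = (2209 + 415) / 41 = 64
R = √64 = 8  ⇒  r_B = 8 − 1 = 7

rB=7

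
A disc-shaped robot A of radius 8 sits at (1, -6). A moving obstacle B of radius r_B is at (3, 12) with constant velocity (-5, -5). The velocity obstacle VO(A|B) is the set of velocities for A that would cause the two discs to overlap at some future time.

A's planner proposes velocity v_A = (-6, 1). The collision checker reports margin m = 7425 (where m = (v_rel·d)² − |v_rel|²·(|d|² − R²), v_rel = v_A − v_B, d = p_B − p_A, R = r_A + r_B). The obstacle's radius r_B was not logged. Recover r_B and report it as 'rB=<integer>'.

m = 7425
d = (2, 18);  v_rel = (-1, 6),  |v_rel|² = 37
v_rel×d = (-1)·(18) − (6)·(2) = -30
since m = R²·37 − (-30)²:  R² = (900 + 7425) / 37 = 225
R = √225 = 15  ⇒  r_B = 15 − 8 = 7

rB=7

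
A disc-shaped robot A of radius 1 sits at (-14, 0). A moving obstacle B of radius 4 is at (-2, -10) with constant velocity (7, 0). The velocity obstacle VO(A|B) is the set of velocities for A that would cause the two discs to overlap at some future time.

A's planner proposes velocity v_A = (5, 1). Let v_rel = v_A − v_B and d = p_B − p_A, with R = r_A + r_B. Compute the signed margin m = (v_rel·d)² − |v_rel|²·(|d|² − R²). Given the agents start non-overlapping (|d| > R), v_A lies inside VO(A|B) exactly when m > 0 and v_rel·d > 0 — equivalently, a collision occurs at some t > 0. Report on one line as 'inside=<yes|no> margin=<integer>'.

d = (12, -10),  |d|² = 244;  R = 1+4 = 5,  c = 244−5² = 219
v_rel = (-2, 1),  |v_rel|² = 5;  v_rel·d = (-2)·(12) + (1)·(-10) = -34
5·t² + 68·t + 219 = 0  ⇒  m = (-34)² − 5·219 = 61
m = 61 > 0,  v_rel·d = -34 < 0  ⇒  outside

inside=no margin=61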